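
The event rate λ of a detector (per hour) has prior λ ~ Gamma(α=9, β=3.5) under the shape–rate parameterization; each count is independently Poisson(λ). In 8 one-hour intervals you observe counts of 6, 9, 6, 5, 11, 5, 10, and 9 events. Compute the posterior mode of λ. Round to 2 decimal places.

λ̂_MAP = 6.00

Σxᵢ = 6+9+6+5+11+5+10+9 = 61, with n = 8.
Posterior ∝ λ^8e^(−3.5λ) · λ^61e^(−8λ) = λ^69e^(−11.5λ), i.e. Gamma(shape=70, rate=11.5).
The mode of a Gamma(a, b) with a ≥ 1 (shape–rate) is (a−1)/b = 69/11.5 ≈ 6.00.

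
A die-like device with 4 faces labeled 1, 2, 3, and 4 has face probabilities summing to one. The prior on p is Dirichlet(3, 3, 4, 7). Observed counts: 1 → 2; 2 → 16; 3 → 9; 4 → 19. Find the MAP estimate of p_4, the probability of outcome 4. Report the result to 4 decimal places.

The posterior is Dirichlet(αᵢ + nᵢ) = Dirichlet(5, 19, 13, 26).
For a Dirichlet(a₁,…,a_K) with all aᵢ > 1, the mode has j-th component (aⱼ − 1)/(Σaᵢ − K).
Here Σaᵢ = 63 and K = 4, so p_4 = (26 − 1)/(63 − 4) = 25/59 ≈ 0.4237.

MAP estimate: 0.4237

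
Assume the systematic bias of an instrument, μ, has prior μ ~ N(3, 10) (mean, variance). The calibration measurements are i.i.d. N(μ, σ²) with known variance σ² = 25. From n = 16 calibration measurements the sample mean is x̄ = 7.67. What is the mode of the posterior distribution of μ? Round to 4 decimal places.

n = 16, x̄ = 7.67.
For a Normal prior and Normal likelihood with known variance, the posterior is Normal; its mode equals its mean, the precision-weighted average.
Prior precision 1/σ₀² = 1/10 = 0.1; data precision n/σ² = 16/25 = 0.64.
μ̂ = (0.1·3 + 0.64·7.67) / (0.1 + 0.64) = 5.2088/0.74 = 6511/925 ≈ 7.0389.

μ̂_MAP = 7.0389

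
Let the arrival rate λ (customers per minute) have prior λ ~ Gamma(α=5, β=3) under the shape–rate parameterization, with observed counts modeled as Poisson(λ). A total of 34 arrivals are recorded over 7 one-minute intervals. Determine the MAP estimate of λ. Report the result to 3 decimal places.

Σxᵢ = 34, n = 7.
Posterior ∝ λ^4e^(−3λ) · λ^34e^(−7λ) = λ^38e^(−10λ), i.e. Gamma(shape=39, rate=10).
The mode of a Gamma(a, b) with a ≥ 1 (shape–rate) is (a−1)/b = 38/10 ≈ 3.800.

λ̂_MAP = 3.800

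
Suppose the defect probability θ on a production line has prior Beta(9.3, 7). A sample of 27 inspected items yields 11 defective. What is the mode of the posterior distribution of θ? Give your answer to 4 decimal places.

θ̂_MAP = 0.4673

Prior: Beta(9.3, 7).
Data: 11 successes in 27 trials. The binomial likelihood contributes θ^11(1−θ)^16, so the posterior is Beta(9.3+11, 7+16) = Beta(20.3, 23).
For Beta(a, b) with a, b > 1 the mode is (a−1)/(a+b−2) = 19.3/41.3 ≈ 0.4673.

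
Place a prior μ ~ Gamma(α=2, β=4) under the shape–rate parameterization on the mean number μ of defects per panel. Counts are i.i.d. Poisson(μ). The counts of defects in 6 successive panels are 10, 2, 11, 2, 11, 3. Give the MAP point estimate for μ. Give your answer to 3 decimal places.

μ̂_MAP = 4.000

Σxᵢ = 10+2+11+2+11+3 = 39, with n = 6.
Posterior ∝ μe^(−4μ) · μ^39e^(−6μ) = μ^40e^(−10μ), i.e. Gamma(shape=41, rate=10).
The mode of a Gamma(a, b) with a ≥ 1 (shape–rate) is (a−1)/b = 40/10 ≈ 4.000.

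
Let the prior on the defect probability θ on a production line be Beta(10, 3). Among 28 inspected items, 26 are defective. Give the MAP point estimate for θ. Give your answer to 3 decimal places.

Prior: Beta(10, 3).
Data: 26 successes in 28 trials. The binomial likelihood contributes θ^26(1−θ)^2, so the posterior is Beta(10+26, 3+2) = Beta(36, 5).
For Beta(a, b) with a, b > 1 the mode is (a−1)/(a+b−2) = 35/39 ≈ 0.897.

θ̂_MAP = 0.897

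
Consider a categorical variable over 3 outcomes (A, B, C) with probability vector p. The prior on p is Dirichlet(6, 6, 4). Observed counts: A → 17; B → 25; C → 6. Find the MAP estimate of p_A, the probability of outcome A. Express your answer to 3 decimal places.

The posterior is Dirichlet(αᵢ + nᵢ) = Dirichlet(23, 31, 10).
For a Dirichlet(a₁,…,a_K) with all aᵢ > 1, the mode has j-th component (aⱼ − 1)/(Σaᵢ − K).
Here Σaᵢ = 64 and K = 3, so p_A = (23 − 1)/(64 − 3) = 22/61 ≈ 0.361.

MAP estimate of p_A = 0.361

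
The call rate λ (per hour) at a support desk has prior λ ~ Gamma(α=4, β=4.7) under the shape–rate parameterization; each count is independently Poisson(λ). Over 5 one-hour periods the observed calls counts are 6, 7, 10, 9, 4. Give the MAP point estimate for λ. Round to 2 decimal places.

λ̂_MAP = 4.02

Σxᵢ = 6+7+10+9+4 = 36, with n = 5.
Posterior ∝ λ^3e^(−4.7λ) · λ^36e^(−5λ) = λ^39e^(−9.7λ), i.e. Gamma(shape=40, rate=9.7).
The mode of a Gamma(a, b) with a ≥ 1 (shape–rate) is (a−1)/b = 39/9.7 ≈ 4.02.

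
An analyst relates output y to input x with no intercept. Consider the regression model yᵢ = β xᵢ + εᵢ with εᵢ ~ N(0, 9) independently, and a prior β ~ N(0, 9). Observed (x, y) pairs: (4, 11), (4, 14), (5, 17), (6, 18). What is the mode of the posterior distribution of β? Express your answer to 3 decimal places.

β̂_MAP = 3.117

log p(β | y) = −Σ(yᵢ − βxᵢ)²/(2·9) − β²/(2·9) + const.
Setting the derivative to zero: Σxᵢ(yᵢ − βxᵢ)/9 − β/9 = 0, so β = Σxᵢyᵢ / (Σxᵢ² + σ²/τ²).
Σxᵢyᵢ = 4·11 + 4·14 + 5·17 + 6·18 = 293; Σxᵢ² = 93; σ²/τ² = 1.
β̂_MAP = 293 / (93 + 1) = 293/94 ≈ 3.117.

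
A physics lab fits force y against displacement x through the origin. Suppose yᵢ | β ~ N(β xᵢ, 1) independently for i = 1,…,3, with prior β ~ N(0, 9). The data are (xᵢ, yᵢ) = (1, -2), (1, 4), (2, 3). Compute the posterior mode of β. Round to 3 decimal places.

log p(β | y) = −Σ(yᵢ − βxᵢ)²/(2·1) − β²/(2·9) + const.
Setting the derivative to zero: Σxᵢ(yᵢ − βxᵢ)/1 − β/9 = 0, so β = Σxᵢyᵢ / (Σxᵢ² + σ²/τ²).
Σxᵢyᵢ = 1·(-2) + 1·4 + 2·3 = 8; Σxᵢ² = 6; σ²/τ² = 1/9.
β̂_MAP = 8 / (6 + 1/9) = 8/(55/9) = 72/55 ≈ 1.309.

β̂_MAP = 1.309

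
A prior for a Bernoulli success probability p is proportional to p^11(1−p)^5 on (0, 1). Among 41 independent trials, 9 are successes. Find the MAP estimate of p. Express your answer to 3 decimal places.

The prior density ∝ p^11(1−p)^5 is the kernel of Beta(12, 6).
Data: 9 successes in 41 trials. The binomial likelihood contributes p^9(1−p)^32, so the posterior is Beta(12+9, 6+32) = Beta(21, 38).
For Beta(a, b) with a, b > 1 the mode is (a−1)/(a+b−2) = 20/57 ≈ 0.351.

p̂_MAP = 0.351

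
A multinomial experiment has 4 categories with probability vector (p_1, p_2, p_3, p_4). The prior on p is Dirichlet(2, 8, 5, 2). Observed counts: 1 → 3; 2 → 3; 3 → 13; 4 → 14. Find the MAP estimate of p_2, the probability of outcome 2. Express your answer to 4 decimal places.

MAP estimate: 0.2174

The posterior is Dirichlet(αᵢ + nᵢ) = Dirichlet(5, 11, 18, 16).
For a Dirichlet(a₁,…,a_K) with all aᵢ > 1, the mode has j-th component (aⱼ − 1)/(Σaᵢ − K).
Here Σaᵢ = 50 and K = 4, so p_2 = (11 − 1)/(50 − 4) = 10/46 ≈ 0.2174.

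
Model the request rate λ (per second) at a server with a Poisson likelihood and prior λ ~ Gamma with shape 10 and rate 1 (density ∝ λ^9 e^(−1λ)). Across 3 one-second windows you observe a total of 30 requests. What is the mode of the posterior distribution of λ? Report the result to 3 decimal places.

λ̂_MAP = 9.750

Σxᵢ = 30, n = 3.
Posterior ∝ λ^9e^(−1λ) · λ^30e^(−3λ) = λ^39e^(−4λ), i.e. Gamma(shape=40, rate=4).
The mode of a Gamma(a, b) with a ≥ 1 (shape–rate) is (a−1)/b = 39/4 ≈ 9.750.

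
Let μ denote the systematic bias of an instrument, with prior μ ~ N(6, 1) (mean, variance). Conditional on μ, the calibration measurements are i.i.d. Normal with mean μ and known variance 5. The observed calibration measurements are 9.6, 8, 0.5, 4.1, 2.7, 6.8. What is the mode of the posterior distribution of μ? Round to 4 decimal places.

μ̂_MAP = 5.6091

n = 6; x̄ = (9.6 + 8 + 0.5 + 4.1 + 2.7 + 6.8)/6 = 31.7/6 = 317/60 ≈ 5.2833.
For a Normal prior and Normal likelihood with known variance, the posterior is Normal; its mode equals its mean, the precision-weighted average.
Prior precision 1/σ₀² = 1/1 = 1; data precision n/σ² = 6/5 = 1.2.
μ̂ = (1·6 + 1.2·(317/60)) / (1 + 1.2) = 12.34/2.2 = 617/110 ≈ 5.6091.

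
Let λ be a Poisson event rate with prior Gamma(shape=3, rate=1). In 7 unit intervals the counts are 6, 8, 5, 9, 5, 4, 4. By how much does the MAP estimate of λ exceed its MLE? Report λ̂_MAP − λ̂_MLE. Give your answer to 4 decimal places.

MAP − MLE = -0.4821

Σxᵢ = 41. Posterior is Gamma(44, 8); MAP = (44−1)/8 = 43/8 ≈ 5.37500.
MLE = x̄ = 41/7 ≈ 5.85714.
Difference = 43/8 − 41/7 = -27/56 ≈ -0.4821.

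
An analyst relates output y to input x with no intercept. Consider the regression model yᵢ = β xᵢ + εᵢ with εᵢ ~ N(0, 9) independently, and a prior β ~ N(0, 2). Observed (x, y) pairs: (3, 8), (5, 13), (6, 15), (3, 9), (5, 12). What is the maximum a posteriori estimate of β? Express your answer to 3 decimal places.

log p(β | y) = −Σ(yᵢ − βxᵢ)²/(2·9) − β²/(2·2) + const.
Setting the derivative to zero: Σxᵢ(yᵢ − βxᵢ)/9 − β/2 = 0, so β = Σxᵢyᵢ / (Σxᵢ² + σ²/τ²).
Σxᵢyᵢ = 3·8 + 5·13 + 6·15 + 3·9 + 5·12 = 266; Σxᵢ² = 104; σ²/τ² = 4.5.
β̂_MAP = 266 / (104 + 4.5) = 266/108.5 ≈ 2.452.

β̂_MAP = 2.452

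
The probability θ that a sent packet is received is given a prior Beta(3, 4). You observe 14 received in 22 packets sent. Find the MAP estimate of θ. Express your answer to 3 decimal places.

θ̂_MAP = 0.593

Prior: Beta(3, 4).
Data: 14 successes in 22 trials. The binomial likelihood contributes θ^14(1−θ)^8, so the posterior is Beta(3+14, 4+8) = Beta(17, 12).
For Beta(a, b) with a, b > 1 the mode is (a−1)/(a+b−2) = 16/27 ≈ 0.593.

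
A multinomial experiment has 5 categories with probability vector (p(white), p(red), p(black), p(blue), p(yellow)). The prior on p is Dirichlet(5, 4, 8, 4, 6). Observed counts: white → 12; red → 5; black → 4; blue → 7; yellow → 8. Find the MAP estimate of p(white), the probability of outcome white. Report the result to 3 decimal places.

MAP estimate of p(white) = 0.276

The posterior is Dirichlet(αᵢ + nᵢ) = Dirichlet(17, 9, 12, 11, 14).
For a Dirichlet(a₁,…,a_K) with all aᵢ > 1, the mode has j-th component (aⱼ − 1)/(Σaᵢ − K).
Here Σaᵢ = 63 and K = 5, so p(white) = (17 − 1)/(63 − 5) = 16/58 ≈ 0.276.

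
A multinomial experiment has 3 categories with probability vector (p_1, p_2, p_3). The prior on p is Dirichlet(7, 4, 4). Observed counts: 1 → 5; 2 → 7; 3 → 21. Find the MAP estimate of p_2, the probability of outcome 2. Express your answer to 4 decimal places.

MAP estimate: 0.2222

The posterior is Dirichlet(αᵢ + nᵢ) = Dirichlet(12, 11, 25).
For a Dirichlet(a₁,…,a_K) with all aᵢ > 1, the mode has j-th component (aⱼ − 1)/(Σaᵢ − K).
Here Σaᵢ = 48 and K = 3, so p_2 = (11 − 1)/(48 − 3) = 10/45 ≈ 0.2222.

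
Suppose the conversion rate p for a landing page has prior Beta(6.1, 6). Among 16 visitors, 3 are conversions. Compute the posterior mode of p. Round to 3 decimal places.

Prior: Beta(6.1, 6).
Data: 3 successes in 16 trials. The binomial likelihood contributes p^3(1−p)^13, so the posterior is Beta(6.1+3, 6+13) = Beta(9.1, 19).
For Beta(a, b) with a, b > 1 the mode is (a−1)/(a+b−2) = 8.1/26.1 ≈ 0.310.

p̂_MAP = 0.310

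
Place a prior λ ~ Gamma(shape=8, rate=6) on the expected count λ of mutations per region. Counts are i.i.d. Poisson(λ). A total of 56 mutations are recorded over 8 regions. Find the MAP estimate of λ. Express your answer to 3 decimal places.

Σxᵢ = 56, n = 8.
Posterior ∝ λ^7e^(−6λ) · λ^56e^(−8λ) = λ^63e^(−14λ), i.e. Gamma(shape=64, rate=14).
The mode of a Gamma(a, b) with a ≥ 1 (shape–rate) is (a−1)/b = 63/14 ≈ 4.500.

λ̂_MAP = 4.500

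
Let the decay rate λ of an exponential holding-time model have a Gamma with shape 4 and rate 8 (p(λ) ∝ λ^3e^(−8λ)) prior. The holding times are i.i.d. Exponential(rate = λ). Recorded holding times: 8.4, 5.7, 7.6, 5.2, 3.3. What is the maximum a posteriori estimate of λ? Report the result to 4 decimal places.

λ̂_MAP = 0.2094

The Exponential(rate=λ) likelihood is ∝ λ^n e^(−λΣtᵢ). Here n = 5 and Σtᵢ = 8.4 + 5.7 + 7.6 + 5.2 + 3.3 = 30.2.
Posterior ∝ λ^3e^(−8λ) · λ^5e^(−30.2λ) = λ^8e^(−38.2λ), i.e. Gamma(9, 38.2).
Mode = (a−1)/b = 8/38.2 ≈ 0.2094.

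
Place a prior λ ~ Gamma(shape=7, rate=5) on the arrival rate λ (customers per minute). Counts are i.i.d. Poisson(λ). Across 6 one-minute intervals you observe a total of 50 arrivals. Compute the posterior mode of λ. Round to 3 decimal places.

λ̂_MAP = 5.091

Σxᵢ = 50, n = 6.
Posterior ∝ λ^6e^(−5λ) · λ^50e^(−6λ) = λ^56e^(−11λ), i.e. Gamma(shape=57, rate=11).
The mode of a Gamma(a, b) with a ≥ 1 (shape–rate) is (a−1)/b = 56/11 ≈ 5.091.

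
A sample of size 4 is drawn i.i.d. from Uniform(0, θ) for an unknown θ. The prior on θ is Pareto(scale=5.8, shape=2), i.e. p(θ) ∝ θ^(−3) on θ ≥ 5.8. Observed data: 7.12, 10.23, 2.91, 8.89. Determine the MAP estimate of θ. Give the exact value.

θ̂_MAP = 10.23

The Uniform(0, θ) likelihood is θ^(−n) for θ ≥ max(xᵢ), zero otherwise. Here max(xᵢ) = 10.23.
Posterior ∝ θ^(−3) · θ^(−4) = θ^(−7) on θ ≥ max(5.8, 10.23) = 10.23.
This density is strictly decreasing in θ, so the posterior mode lies at the lower boundary of the support.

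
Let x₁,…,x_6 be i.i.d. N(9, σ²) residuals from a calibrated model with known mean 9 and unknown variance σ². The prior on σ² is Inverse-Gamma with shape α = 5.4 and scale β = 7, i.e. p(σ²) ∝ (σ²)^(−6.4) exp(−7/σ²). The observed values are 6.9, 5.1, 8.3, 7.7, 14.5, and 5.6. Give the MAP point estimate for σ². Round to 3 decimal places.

σ̂²_MAP = 4.128

Sum of squared deviations about the known mean: SS = (6.9−9)² + (5.1−9)² + (8.3−9)² + (7.7−9)² + (14.5−9)² + (5.6−9)² = 63.61.
The Normal likelihood contributes (σ²)^(−n/2) exp(−SS/(2σ²)), so the posterior is Inverse-Gamma(α + n/2, β + SS/2) = Inverse-Gamma(8.4, 38.805).
The mode of Inverse-Gamma(a, b) is b/(a+1) = 38.805/9.4 ≈ 4.128.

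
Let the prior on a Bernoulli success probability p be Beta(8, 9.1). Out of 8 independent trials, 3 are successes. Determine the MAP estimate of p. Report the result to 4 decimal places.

p̂_MAP = 0.4329

Prior: Beta(8, 9.1).
Data: 3 successes in 8 trials. The binomial likelihood contributes p^3(1−p)^5, so the posterior is Beta(8+3, 9.1+5) = Beta(11, 14.1).
For Beta(a, b) with a, b > 1 the mode is (a−1)/(a+b−2) = 10/23.1 ≈ 0.4329.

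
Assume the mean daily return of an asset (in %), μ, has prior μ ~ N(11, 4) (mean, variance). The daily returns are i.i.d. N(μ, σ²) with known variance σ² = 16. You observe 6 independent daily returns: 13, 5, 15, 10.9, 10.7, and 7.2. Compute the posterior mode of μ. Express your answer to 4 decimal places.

μ̂_MAP = 10.5800

n = 6; x̄ = (13 + 5 + 15 + 10.9 + 10.7 + 7.2)/6 = 61.8/6 = 10.3.
For a Normal prior and Normal likelihood with known variance, the posterior is Normal; its mode equals its mean, the precision-weighted average.
Prior precision 1/σ₀² = 1/4 = 0.25; data precision n/σ² = 6/16 = 0.375.
μ̂ = (0.25·11 + 0.375·10.3) / (0.25 + 0.375) = 6.6125/0.625 = 10.5800.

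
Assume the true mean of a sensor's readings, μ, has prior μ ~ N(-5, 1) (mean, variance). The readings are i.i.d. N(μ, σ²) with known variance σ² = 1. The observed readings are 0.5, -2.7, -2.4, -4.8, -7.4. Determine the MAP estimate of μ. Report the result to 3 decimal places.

μ̂_MAP = -3.633

n = 5; x̄ = (0.5 + (-2.7) + (-2.4) + (-4.8) + (-7.4))/5 = -16.8/5 = -3.36.
For a Normal prior and Normal likelihood with known variance, the posterior is Normal; its mode equals its mean, the precision-weighted average.
Prior precision 1/σ₀² = 1/1 = 1; data precision n/σ² = 5/1 = 5.
μ̂ = (1·(-5) + 5·(-3.36)) / (1 + 5) = (-21.8)/6 = -109/30 ≈ -3.633.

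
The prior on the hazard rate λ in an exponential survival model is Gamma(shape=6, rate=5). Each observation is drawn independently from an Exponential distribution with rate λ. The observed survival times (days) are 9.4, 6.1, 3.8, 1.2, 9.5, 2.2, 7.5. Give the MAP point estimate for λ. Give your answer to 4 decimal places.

λ̂_MAP = 0.2685

The Exponential(rate=λ) likelihood is ∝ λ^n e^(−λΣtᵢ). Here n = 7 and Σtᵢ = 9.4 + 6.1 + 3.8 + 1.2 + 9.5 + 2.2 + 7.5 = 39.7.
Posterior ∝ λ^5e^(−5λ) · λ^7e^(−39.7λ) = λ^12e^(−44.7λ), i.e. Gamma(13, 44.7).
Mode = (a−1)/b = 12/44.7 ≈ 0.2685.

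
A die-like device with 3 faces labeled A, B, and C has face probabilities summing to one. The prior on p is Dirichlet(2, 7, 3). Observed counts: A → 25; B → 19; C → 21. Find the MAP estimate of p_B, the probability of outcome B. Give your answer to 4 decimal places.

The posterior is Dirichlet(αᵢ + nᵢ) = Dirichlet(27, 26, 24).
For a Dirichlet(a₁,…,a_K) with all aᵢ > 1, the mode has j-th component (aⱼ − 1)/(Σaᵢ − K).
Here Σaᵢ = 77 and K = 3, so p_B = (26 − 1)/(77 − 3) = 25/74 ≈ 0.3378.

MAP estimate of p_B = 0.3378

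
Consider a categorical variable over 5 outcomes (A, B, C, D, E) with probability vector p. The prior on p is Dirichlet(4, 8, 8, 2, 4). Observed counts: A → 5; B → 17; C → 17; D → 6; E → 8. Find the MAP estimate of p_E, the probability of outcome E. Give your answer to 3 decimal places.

The posterior is Dirichlet(αᵢ + nᵢ) = Dirichlet(9, 25, 25, 8, 12).
For a Dirichlet(a₁,…,a_K) with all aᵢ > 1, the mode has j-th component (aⱼ − 1)/(Σaᵢ − K).
Here Σaᵢ = 79 and K = 5, so p_E = (12 − 1)/(79 − 5) = 11/74 ≈ 0.149.

MAP estimate of p_E = 0.149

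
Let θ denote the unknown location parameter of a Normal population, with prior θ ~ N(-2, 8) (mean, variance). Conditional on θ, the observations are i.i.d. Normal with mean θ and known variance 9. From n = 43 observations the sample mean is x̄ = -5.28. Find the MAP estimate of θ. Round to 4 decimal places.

n = 43, x̄ = -5.28.
For a Normal prior and Normal likelihood with known variance, the posterior is Normal; its mode equals its mean, the precision-weighted average.
Prior precision 1/σ₀² = 1/8 = 0.125; data precision n/σ² = 43/9.
θ̂ = (0.125·(-2) + (43/9)·(-5.28)) / (0.125 + 43/9) = (-7643/300)/(353/72) = -45858/8825 ≈ -5.1964.

θ̂_MAP = -5.1964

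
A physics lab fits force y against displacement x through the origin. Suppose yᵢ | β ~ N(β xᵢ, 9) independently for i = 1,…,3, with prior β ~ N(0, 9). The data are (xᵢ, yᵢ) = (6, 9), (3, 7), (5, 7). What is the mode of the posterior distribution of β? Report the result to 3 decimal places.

log p(β | y) = −Σ(yᵢ − βxᵢ)²/(2·9) − β²/(2·9) + const.
Setting the derivative to zero: Σxᵢ(yᵢ − βxᵢ)/9 − β/9 = 0, so β = Σxᵢyᵢ / (Σxᵢ² + σ²/τ²).
Σxᵢyᵢ = 6·9 + 3·7 + 5·7 = 110; Σxᵢ² = 70; σ²/τ² = 1.
β̂_MAP = 110 / (70 + 1) = 110/71 ≈ 1.549.

β̂_MAP = 1.549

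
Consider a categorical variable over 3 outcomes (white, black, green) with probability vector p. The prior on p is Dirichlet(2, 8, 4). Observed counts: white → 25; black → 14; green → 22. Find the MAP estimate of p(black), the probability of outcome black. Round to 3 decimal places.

The posterior is Dirichlet(αᵢ + nᵢ) = Dirichlet(27, 22, 26).
For a Dirichlet(a₁,…,a_K) with all aᵢ > 1, the mode has j-th component (aⱼ − 1)/(Σaᵢ − K).
Here Σaᵢ = 75 and K = 3, so p(black) = (22 − 1)/(75 − 3) = 21/72 ≈ 0.292.

MAP estimate of p(black) = 0.292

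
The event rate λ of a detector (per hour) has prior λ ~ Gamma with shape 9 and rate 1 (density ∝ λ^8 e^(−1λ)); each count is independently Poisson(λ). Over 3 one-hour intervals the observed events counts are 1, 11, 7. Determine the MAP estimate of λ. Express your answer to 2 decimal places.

λ̂_MAP = 6.75

Σxᵢ = 1+11+7 = 19, with n = 3.
Posterior ∝ λ^8e^(−1λ) · λ^19e^(−3λ) = λ^27e^(−4λ), i.e. Gamma(shape=28, rate=4).
The mode of a Gamma(a, b) with a ≥ 1 (shape–rate) is (a−1)/b = 27/4 ≈ 6.75.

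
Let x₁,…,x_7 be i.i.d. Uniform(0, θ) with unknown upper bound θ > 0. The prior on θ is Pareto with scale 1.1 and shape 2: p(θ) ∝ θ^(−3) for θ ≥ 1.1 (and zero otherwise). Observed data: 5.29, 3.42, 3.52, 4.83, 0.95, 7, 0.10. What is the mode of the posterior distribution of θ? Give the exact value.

The Uniform(0, θ) likelihood is θ^(−n) for θ ≥ max(xᵢ), zero otherwise. Here max(xᵢ) = 7.
Posterior ∝ θ^(−3) · θ^(−7) = θ^(−10) on θ ≥ max(1.1, 7) = 7.
This density is strictly decreasing in θ, so the posterior mode lies at the lower boundary of the support.

θ̂_MAP = 7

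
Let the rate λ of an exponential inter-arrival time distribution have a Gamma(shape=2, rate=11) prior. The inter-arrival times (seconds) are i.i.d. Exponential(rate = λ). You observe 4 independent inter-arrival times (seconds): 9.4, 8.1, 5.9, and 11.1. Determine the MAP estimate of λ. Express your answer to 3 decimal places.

The Exponential(rate=λ) likelihood is ∝ λ^n e^(−λΣtᵢ). Here n = 4 and Σtᵢ = 9.4 + 8.1 + 5.9 + 11.1 = 34.5.
Posterior ∝ λe^(−11λ) · λ^4e^(−34.5λ) = λ^5e^(−45.5λ), i.e. Gamma(6, 45.5).
Mode = (a−1)/b = 5/45.5 ≈ 0.110.

λ̂_MAP = 0.110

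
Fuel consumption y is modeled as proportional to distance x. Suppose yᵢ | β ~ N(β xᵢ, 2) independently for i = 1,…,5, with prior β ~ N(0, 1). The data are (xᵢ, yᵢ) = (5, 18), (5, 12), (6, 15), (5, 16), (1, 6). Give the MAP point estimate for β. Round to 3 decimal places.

β̂_MAP = 2.860

log p(β | y) = −Σ(yᵢ − βxᵢ)²/(2·2) − β²/(2·1) + const.
Setting the derivative to zero: Σxᵢ(yᵢ − βxᵢ)/2 − β/1 = 0, so β = Σxᵢyᵢ / (Σxᵢ² + σ²/τ²).
Σxᵢyᵢ = 5·18 + 5·12 + 6·15 + 5·16 + 1·6 = 326; Σxᵢ² = 112; σ²/τ² = 2.
β̂_MAP = 326 / (112 + 2) = 326/114 ≈ 2.860.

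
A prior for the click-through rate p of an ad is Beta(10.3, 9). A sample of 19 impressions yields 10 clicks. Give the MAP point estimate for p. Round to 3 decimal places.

Prior: Beta(10.3, 9).
Data: 10 successes in 19 trials. The binomial likelihood contributes p^10(1−p)^9, so the posterior is Beta(10.3+10, 9+9) = Beta(20.3, 18).
For Beta(a, b) with a, b > 1 the mode is (a−1)/(a+b−2) = 19.3/36.3 ≈ 0.532.

p̂_MAP = 0.532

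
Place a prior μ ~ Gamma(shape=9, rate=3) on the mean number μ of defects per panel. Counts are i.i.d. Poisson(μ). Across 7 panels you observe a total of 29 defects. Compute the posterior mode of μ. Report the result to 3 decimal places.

μ̂_MAP = 3.700

Σxᵢ = 29, n = 7.
Posterior ∝ μ^8e^(−3μ) · μ^29e^(−7μ) = μ^37e^(−10μ), i.e. Gamma(shape=38, rate=10).
The mode of a Gamma(a, b) with a ≥ 1 (shape–rate) is (a−1)/b = 37/10 ≈ 3.700.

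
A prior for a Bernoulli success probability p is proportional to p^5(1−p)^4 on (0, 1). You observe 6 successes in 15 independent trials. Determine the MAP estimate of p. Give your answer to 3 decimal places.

p̂_MAP = 0.458

The prior density ∝ p^5(1−p)^4 is the kernel of Beta(6, 5).
Data: 6 successes in 15 trials. The binomial likelihood contributes p^6(1−p)^9, so the posterior is Beta(6+6, 5+9) = Beta(12, 14).
For Beta(a, b) with a, b > 1 the mode is (a−1)/(a+b−2) = 11/24 ≈ 0.458.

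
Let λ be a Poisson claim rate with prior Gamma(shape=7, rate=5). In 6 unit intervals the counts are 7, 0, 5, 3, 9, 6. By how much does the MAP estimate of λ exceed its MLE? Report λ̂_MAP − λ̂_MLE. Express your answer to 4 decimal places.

MAP − MLE = -1.7273

Σxᵢ = 30. Posterior is Gamma(37, 11); MAP = (37−1)/11 = 36/11 ≈ 3.27273.
MLE = x̄ = 30/6 ≈ 5.00000.
Difference = 36/11 − 30/6 = -19/11 ≈ -1.7273.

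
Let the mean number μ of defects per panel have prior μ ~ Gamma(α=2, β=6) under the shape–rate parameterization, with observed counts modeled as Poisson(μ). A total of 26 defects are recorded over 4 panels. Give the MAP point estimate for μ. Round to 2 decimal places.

Σxᵢ = 26, n = 4.
Posterior ∝ μe^(−6μ) · μ^26e^(−4μ) = μ^27e^(−10μ), i.e. Gamma(shape=28, rate=10).
The mode of a Gamma(a, b) with a ≥ 1 (shape–rate) is (a−1)/b = 27/10 ≈ 2.70.

μ̂_MAP = 2.70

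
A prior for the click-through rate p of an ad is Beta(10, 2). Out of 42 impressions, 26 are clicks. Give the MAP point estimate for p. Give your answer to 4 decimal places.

Prior: Beta(10, 2).
Data: 26 successes in 42 trials. The binomial likelihood contributes p^26(1−p)^16, so the posterior is Beta(10+26, 2+16) = Beta(36, 18).
For Beta(a, b) with a, b > 1 the mode is (a−1)/(a+b−2) = 35/52 ≈ 0.6731.

p̂_MAP = 0.6731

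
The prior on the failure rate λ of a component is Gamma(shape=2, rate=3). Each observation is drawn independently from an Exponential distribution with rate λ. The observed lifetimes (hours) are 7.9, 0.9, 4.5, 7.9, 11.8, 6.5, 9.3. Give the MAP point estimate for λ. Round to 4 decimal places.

The Exponential(rate=λ) likelihood is ∝ λ^n e^(−λΣtᵢ). Here n = 7 and Σtᵢ = 7.9 + 0.9 + 4.5 + 7.9 + 11.8 + 6.5 + 9.3 = 48.8.
Posterior ∝ λe^(−3λ) · λ^7e^(−48.8λ) = λ^8e^(−51.8λ), i.e. Gamma(9, 51.8).
Mode = (a−1)/b = 8/51.8 ≈ 0.1544.

λ̂_MAP = 0.1544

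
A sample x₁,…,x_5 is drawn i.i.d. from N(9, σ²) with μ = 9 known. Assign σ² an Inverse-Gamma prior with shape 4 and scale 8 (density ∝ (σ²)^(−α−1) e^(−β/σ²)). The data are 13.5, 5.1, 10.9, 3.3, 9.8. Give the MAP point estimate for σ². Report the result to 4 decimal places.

σ̂²_MAP = 5.8800

Sum of squared deviations about the known mean: SS = (13.5−9)² + (5.1−9)² + (10.9−9)² + (3.3−9)² + (9.8−9)² = 72.2.
The Normal likelihood contributes (σ²)^(−n/2) exp(−SS/(2σ²)), so the posterior is Inverse-Gamma(α + n/2, β + SS/2) = Inverse-Gamma(6.5, 44.1).
The mode of Inverse-Gamma(a, b) is b/(a+1) = 44.1/7.5 ≈ 5.8800.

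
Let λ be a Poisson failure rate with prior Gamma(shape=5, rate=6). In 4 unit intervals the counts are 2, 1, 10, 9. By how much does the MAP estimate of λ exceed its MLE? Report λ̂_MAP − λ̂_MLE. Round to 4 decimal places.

MAP − MLE = -2.9000

Σxᵢ = 22. Posterior is Gamma(27, 10); MAP = (27−1)/10 = 26/10 ≈ 2.60000.
MLE = x̄ = 22/4 ≈ 5.50000.
Difference = 26/10 − 22/4 = -29/10 ≈ -2.9000.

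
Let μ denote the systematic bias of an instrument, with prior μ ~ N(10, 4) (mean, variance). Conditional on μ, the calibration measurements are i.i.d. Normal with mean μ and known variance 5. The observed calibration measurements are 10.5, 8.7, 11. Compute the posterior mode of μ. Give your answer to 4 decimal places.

μ̂_MAP = 10.0471

n = 3; x̄ = (10.5 + 8.7 + 11)/3 = 30.2/3 = 151/15 ≈ 10.0667.
For a Normal prior and Normal likelihood with known variance, the posterior is Normal; its mode equals its mean, the precision-weighted average.
Prior precision 1/σ₀² = 1/4 = 0.25; data precision n/σ² = 3/5 = 0.6.
μ̂ = (0.25·10 + 0.6·(151/15)) / (0.25 + 0.6) = 8.54/0.85 = 854/85 ≈ 10.0471.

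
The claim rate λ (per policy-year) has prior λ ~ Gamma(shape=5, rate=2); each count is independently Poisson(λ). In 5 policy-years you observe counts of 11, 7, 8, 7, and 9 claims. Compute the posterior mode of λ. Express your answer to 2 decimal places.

λ̂_MAP = 6.57

Σxᵢ = 11+7+8+7+9 = 42, with n = 5.
Posterior ∝ λ^4e^(−2λ) · λ^42e^(−5λ) = λ^46e^(−7λ), i.e. Gamma(shape=47, rate=7).
The mode of a Gamma(a, b) with a ≥ 1 (shape–rate) is (a−1)/b = 46/7 ≈ 6.57.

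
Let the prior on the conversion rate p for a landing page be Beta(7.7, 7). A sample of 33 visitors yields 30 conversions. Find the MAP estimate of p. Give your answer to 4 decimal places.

Prior: Beta(7.7, 7).
Data: 30 successes in 33 trials. The binomial likelihood contributes p^30(1−p)^3, so the posterior is Beta(7.7+30, 7+3) = Beta(37.7, 10).
For Beta(a, b) with a, b > 1 the mode is (a−1)/(a+b−2) = 36.7/45.7 ≈ 0.8031.

p̂_MAP = 0.8031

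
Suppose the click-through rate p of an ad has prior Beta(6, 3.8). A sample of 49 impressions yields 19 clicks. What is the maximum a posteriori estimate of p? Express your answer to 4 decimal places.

Prior: Beta(6, 3.8).
Data: 19 successes in 49 trials. The binomial likelihood contributes p^19(1−p)^30, so the posterior is Beta(6+19, 3.8+30) = Beta(25, 33.8).
For Beta(a, b) with a, b > 1 the mode is (a−1)/(a+b−2) = 24/56.8 ≈ 0.4225.

p̂_MAP = 0.4225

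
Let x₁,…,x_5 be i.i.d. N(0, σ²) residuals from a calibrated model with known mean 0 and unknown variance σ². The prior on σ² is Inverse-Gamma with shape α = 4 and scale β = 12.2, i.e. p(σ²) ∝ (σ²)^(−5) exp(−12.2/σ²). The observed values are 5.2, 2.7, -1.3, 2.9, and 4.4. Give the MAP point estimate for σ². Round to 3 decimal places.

σ̂²_MAP = 5.879

Sum of squared deviations about the known mean: SS = (5.2−0)² + (2.7−0)² + (-1.3−0)² + (2.9−0)² + (4.4−0)² = 63.79.
The Normal likelihood contributes (σ²)^(−n/2) exp(−SS/(2σ²)), so the posterior is Inverse-Gamma(α + n/2, β + SS/2) = Inverse-Gamma(6.5, 44.095).
The mode of Inverse-Gamma(a, b) is b/(a+1) = 44.095/7.5 ≈ 5.879.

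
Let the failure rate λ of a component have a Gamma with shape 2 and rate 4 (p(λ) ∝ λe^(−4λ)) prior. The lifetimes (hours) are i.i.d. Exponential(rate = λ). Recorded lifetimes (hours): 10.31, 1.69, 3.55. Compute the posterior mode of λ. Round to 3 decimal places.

The Exponential(rate=λ) likelihood is ∝ λ^n e^(−λΣtᵢ). Here n = 3 and Σtᵢ = 10.31 + 1.69 + 3.55 = 15.55.
Posterior ∝ λe^(−4λ) · λ^3e^(−15.55λ) = λ^4e^(−19.55λ), i.e. Gamma(5, 19.55).
Mode = (a−1)/b = 4/19.55 ≈ 0.205.

λ̂_MAP = 0.205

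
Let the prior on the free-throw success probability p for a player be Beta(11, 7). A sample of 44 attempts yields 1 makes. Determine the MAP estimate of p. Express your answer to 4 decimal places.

p̂_MAP = 0.1833

Prior: Beta(11, 7).
Data: 1 success in 44 trials. The binomial likelihood contributes p(1−p)^43, so the posterior is Beta(11+1, 7+43) = Beta(12, 50).
For Beta(a, b) with a, b > 1 the mode is (a−1)/(a+b−2) = 11/60 ≈ 0.1833.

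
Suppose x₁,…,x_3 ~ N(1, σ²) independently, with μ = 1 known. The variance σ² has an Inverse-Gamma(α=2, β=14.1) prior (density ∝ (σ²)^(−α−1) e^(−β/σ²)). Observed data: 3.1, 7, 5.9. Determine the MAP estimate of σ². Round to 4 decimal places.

σ̂²_MAP = 10.2911

Sum of squared deviations about the known mean: SS = (3.1−1)² + (7−1)² + (5.9−1)² = 64.42.
The Normal likelihood contributes (σ²)^(−n/2) exp(−SS/(2σ²)), so the posterior is Inverse-Gamma(α + n/2, β + SS/2) = Inverse-Gamma(3.5, 46.31).
The mode of Inverse-Gamma(a, b) is b/(a+1) = 46.31/4.5 ≈ 10.2911.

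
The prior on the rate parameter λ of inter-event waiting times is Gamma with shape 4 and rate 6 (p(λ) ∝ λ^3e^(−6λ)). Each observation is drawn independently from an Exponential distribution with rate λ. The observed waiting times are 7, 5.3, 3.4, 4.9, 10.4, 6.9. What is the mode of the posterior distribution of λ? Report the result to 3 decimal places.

The Exponential(rate=λ) likelihood is ∝ λ^n e^(−λΣtᵢ). Here n = 6 and Σtᵢ = 7 + 5.3 + 3.4 + 4.9 + 10.4 + 6.9 = 37.9.
Posterior ∝ λ^3e^(−6λ) · λ^6e^(−37.9λ) = λ^9e^(−43.9λ), i.e. Gamma(10, 43.9).
Mode = (a−1)/b = 9/43.9 ≈ 0.205.

λ̂_MAP = 0.205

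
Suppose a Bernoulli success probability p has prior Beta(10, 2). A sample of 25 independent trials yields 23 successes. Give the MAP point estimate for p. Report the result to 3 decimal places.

p̂_MAP = 0.914

Prior: Beta(10, 2).
Data: 23 successes in 25 trials. The binomial likelihood contributes p^23(1−p)^2, so the posterior is Beta(10+23, 2+2) = Beta(33, 4).
For Beta(a, b) with a, b > 1 the mode is (a−1)/(a+b−2) = 32/35 ≈ 0.914.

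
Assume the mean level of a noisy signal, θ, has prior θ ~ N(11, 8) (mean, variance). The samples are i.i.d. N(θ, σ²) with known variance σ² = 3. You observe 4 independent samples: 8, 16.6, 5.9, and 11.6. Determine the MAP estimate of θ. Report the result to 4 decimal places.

θ̂_MAP = 10.5657

n = 4; x̄ = (8 + 16.6 + 5.9 + 11.6)/4 = 42.1/4 = 10.525.
For a Normal prior and Normal likelihood with known variance, the posterior is Normal; its mode equals its mean, the precision-weighted average.
Prior precision 1/σ₀² = 1/8 = 0.125; data precision n/σ² = 4/3.
θ̂ = (0.125·11 + (4/3)·10.525) / (0.125 + 4/3) = (1849/120)/(35/24) = 1849/175 ≈ 10.5657.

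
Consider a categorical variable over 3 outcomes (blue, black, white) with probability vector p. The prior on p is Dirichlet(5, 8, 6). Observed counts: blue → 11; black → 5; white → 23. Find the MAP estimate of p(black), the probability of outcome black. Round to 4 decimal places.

The posterior is Dirichlet(αᵢ + nᵢ) = Dirichlet(16, 13, 29).
For a Dirichlet(a₁,…,a_K) with all aᵢ > 1, the mode has j-th component (aⱼ − 1)/(Σaᵢ − K).
Here Σaᵢ = 58 and K = 3, so p(black) = (13 − 1)/(58 − 3) = 12/55 ≈ 0.2182.

MAP estimate of p(black) = 0.2182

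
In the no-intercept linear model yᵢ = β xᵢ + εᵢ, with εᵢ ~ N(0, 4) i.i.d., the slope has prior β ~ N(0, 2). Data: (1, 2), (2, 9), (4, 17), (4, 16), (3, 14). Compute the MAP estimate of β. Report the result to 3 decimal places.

β̂_MAP = 4.042

log p(β | y) = −Σ(yᵢ − βxᵢ)²/(2·4) − β²/(2·2) + const.
Setting the derivative to zero: Σxᵢ(yᵢ − βxᵢ)/4 − β/2 = 0, so β = Σxᵢyᵢ / (Σxᵢ² + σ²/τ²).
Σxᵢyᵢ = 1·2 + 2·9 + 4·17 + 4·16 + 3·14 = 194; Σxᵢ² = 46; σ²/τ² = 2.
β̂_MAP = 194 / (46 + 2) = 194/48 ≈ 4.042.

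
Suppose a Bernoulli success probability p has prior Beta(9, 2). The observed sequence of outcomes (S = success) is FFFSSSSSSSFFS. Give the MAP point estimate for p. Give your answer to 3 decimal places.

Prior: Beta(9, 2).
Data: 8 successes in 13 trials (from the sequence). The binomial likelihood contributes p^8(1−p)^5, so the posterior is Beta(9+8, 2+5) = Beta(17, 7).
For Beta(a, b) with a, b > 1 the mode is (a−1)/(a+b−2) = 16/22 ≈ 0.727.

p̂_MAP = 0.727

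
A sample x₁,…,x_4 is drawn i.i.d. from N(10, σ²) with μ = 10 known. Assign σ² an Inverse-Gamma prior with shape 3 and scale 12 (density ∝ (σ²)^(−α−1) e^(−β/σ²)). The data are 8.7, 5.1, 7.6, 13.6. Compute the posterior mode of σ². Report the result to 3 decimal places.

Sum of squared deviations about the known mean: SS = (8.7−10)² + (5.1−10)² + (7.6−10)² + (13.6−10)² = 44.42.
The Normal likelihood contributes (σ²)^(−n/2) exp(−SS/(2σ²)), so the posterior is Inverse-Gamma(α + n/2, β + SS/2) = Inverse-Gamma(5, 34.21).
The mode of Inverse-Gamma(a, b) is b/(a+1) = 34.21/6 ≈ 5.702.

σ̂²_MAP = 5.702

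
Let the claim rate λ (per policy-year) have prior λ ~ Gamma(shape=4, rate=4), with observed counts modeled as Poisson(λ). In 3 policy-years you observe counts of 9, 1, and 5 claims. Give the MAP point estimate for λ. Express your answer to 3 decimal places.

Σxᵢ = 9+1+5 = 15, with n = 3.
Posterior ∝ λ^3e^(−4λ) · λ^15e^(−3λ) = λ^18e^(−7λ), i.e. Gamma(shape=19, rate=7).
The mode of a Gamma(a, b) with a ≥ 1 (shape–rate) is (a−1)/b = 18/7 ≈ 2.571.

λ̂_MAP = 2.571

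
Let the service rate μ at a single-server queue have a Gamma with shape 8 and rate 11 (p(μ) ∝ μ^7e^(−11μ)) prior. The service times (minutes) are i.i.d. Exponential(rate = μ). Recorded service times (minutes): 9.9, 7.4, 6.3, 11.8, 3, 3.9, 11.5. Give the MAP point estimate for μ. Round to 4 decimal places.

μ̂_MAP = 0.2160

The Exponential(rate=μ) likelihood is ∝ μ^n e^(−μΣtᵢ). Here n = 7 and Σtᵢ = 9.9 + 7.4 + 6.3 + 11.8 + 3 + 3.9 + 11.5 = 53.8.
Posterior ∝ μ^7e^(−11μ) · μ^7e^(−53.8μ) = μ^14e^(−64.8μ), i.e. Gamma(15, 64.8).
Mode = (a−1)/b = 14/64.8 ≈ 0.2160.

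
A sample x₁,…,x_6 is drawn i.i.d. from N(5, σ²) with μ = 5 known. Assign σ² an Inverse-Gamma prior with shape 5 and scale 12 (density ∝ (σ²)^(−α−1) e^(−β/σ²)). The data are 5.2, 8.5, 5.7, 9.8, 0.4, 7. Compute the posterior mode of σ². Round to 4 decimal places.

Sum of squared deviations about the known mean: SS = (5.2−5)² + (8.5−5)² + (5.7−5)² + (9.8−5)² + (0.4−5)² + (7−5)² = 60.98.
The Normal likelihood contributes (σ²)^(−n/2) exp(−SS/(2σ²)), so the posterior is Inverse-Gamma(α + n/2, β + SS/2) = Inverse-Gamma(8, 42.49).
The mode of Inverse-Gamma(a, b) is b/(a+1) = 42.49/9 ≈ 4.7211.

σ̂²_MAP = 4.7211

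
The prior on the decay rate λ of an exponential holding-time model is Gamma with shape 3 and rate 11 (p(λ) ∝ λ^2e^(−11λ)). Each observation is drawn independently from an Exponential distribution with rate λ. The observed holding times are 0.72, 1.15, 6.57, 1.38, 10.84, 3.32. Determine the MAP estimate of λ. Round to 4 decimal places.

λ̂_MAP = 0.2287

The Exponential(rate=λ) likelihood is ∝ λ^n e^(−λΣtᵢ). Here n = 6 and Σtᵢ = 0.72 + 1.15 + 6.57 + 1.38 + 10.84 + 3.32 = 23.98.
Posterior ∝ λ^2e^(−11λ) · λ^6e^(−23.98λ) = λ^8e^(−34.98λ), i.e. Gamma(9, 34.98).
Mode = (a−1)/b = 8/34.98 ≈ 0.2287.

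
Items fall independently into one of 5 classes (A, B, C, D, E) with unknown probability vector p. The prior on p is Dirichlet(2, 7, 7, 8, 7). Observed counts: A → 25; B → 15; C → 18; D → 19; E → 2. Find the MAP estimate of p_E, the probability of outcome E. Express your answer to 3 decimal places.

MAP estimate of p_E = 0.076

The posterior is Dirichlet(αᵢ + nᵢ) = Dirichlet(27, 22, 25, 27, 9).
For a Dirichlet(a₁,…,a_K) with all aᵢ > 1, the mode has j-th component (aⱼ − 1)/(Σaᵢ − K).
Here Σaᵢ = 110 and K = 5, so p_E = (9 − 1)/(110 − 5) = 8/105 ≈ 0.076.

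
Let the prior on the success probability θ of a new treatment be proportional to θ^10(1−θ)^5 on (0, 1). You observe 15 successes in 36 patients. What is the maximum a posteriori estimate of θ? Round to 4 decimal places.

The prior density ∝ θ^10(1−θ)^5 is the kernel of Beta(11, 6).
Data: 15 successes in 36 trials. The binomial likelihood contributes θ^15(1−θ)^21, so the posterior is Beta(11+15, 6+21) = Beta(26, 27).
For Beta(a, b) with a, b > 1 the mode is (a−1)/(a+b−2) = 25/51 ≈ 0.4902.

θ̂_MAP = 0.4902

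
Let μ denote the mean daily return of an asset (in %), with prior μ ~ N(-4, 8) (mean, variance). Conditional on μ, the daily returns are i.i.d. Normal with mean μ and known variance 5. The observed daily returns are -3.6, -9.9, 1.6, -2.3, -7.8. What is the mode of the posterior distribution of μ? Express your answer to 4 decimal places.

n = 5; x̄ = ((-3.6) + (-9.9) + 1.6 + (-2.3) + (-7.8))/5 = -22/5 = -4.4.
For a Normal prior and Normal likelihood with known variance, the posterior is Normal; its mode equals its mean, the precision-weighted average.
Prior precision 1/σ₀² = 1/8 = 0.125; data precision n/σ² = 5/5 = 1.
μ̂ = (0.125·(-4) + 1·(-4.4)) / (0.125 + 1) = (-4.9)/1.125 = -196/45 ≈ -4.3556.

μ̂_MAP = -4.3556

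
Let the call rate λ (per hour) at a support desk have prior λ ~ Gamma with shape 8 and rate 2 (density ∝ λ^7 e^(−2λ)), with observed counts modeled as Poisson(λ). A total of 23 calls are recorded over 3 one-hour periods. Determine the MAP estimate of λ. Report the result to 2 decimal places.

Σxᵢ = 23, n = 3.
Posterior ∝ λ^7e^(−2λ) · λ^23e^(−3λ) = λ^30e^(−5λ), i.e. Gamma(shape=31, rate=5).
The mode of a Gamma(a, b) with a ≥ 1 (shape–rate) is (a−1)/b = 30/5 ≈ 6.00.

λ̂_MAP = 6.00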